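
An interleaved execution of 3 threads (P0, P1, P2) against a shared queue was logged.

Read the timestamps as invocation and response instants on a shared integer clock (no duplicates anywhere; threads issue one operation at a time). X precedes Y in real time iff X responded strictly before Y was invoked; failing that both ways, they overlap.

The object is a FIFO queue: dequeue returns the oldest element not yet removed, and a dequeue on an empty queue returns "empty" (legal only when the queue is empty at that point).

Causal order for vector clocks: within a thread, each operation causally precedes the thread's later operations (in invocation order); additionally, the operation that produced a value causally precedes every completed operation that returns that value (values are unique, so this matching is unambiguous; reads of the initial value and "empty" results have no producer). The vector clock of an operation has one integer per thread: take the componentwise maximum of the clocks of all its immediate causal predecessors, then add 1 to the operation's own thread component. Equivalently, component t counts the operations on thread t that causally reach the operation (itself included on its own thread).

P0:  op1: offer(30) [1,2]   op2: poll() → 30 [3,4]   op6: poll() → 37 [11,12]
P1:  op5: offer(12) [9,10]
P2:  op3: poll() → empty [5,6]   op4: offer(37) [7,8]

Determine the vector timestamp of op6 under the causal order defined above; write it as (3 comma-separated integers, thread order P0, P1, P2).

(3, 0, 2)

root op op3, invoked 5: fresh clock plus P2's own tick → (0, 0, 1)
root op op5, invoked 9: fresh clock plus P1's own tick → (0, 1, 0)
root op op1, invoked 1: fresh clock plus P0's own tick → (1, 0, 0)
VC(op4, invoked at 7): max of VC(op3)=(0, 0, 1), then +1 on thread P2 → (0, 0, 2)
VC(op2, invoked at 3): max of VC(op1)=(1, 0, 0), then +1 on thread P0 → (2, 0, 0)
VC(op6, invoked at 11): max of VC(op2)=(2, 0, 0), VC(op4)=(0, 0, 2), then +1 on thread P0 → (3, 0, 2)
target: VC(op6) = (3, 0, 2)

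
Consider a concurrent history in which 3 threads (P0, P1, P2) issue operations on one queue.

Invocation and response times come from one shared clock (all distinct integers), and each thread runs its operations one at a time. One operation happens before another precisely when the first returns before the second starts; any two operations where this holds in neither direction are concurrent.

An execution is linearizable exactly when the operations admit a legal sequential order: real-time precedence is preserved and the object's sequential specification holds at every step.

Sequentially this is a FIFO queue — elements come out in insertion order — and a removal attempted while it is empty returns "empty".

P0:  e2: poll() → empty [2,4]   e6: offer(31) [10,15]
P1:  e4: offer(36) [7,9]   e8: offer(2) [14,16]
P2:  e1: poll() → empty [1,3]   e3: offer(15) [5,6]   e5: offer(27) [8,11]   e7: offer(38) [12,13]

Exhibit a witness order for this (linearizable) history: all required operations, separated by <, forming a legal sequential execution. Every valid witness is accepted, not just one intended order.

e1 < e2 < e3 < e4 < e5 < e6 < e7 < e8

1. e1 poll() → empty, leaving queue <>
2. e2 poll() → empty, leaving queue <>
3. e3 offer(15), leaving queue <15>
4. e4 offer(36), leaving queue <15,36>
5. e5 offer(27), leaving queue <15,36,27>
6. e6 offer(31), leaving queue <15,36,27,31>
7. e7 offer(38), leaving queue <15,36,27,31,38>
8. e8 offer(2), leaving queue <15,36,27,31,38,2>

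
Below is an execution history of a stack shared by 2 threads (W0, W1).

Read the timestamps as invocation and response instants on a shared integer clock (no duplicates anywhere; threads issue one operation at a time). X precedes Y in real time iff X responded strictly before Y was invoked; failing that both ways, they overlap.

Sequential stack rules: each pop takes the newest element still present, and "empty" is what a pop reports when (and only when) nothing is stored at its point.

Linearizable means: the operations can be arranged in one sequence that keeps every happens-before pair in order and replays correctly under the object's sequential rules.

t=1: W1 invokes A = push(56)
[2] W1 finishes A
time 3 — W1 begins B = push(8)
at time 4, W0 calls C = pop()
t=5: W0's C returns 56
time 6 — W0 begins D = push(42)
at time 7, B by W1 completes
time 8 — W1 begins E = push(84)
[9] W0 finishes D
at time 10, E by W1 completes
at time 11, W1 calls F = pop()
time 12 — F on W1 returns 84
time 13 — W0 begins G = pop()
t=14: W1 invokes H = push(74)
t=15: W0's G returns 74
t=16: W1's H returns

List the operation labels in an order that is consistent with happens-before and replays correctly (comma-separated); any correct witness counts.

step 1: A push(56) — stack <56>
step 2: C pop() → 56 — stack <>
step 3: B push(8) — stack <8>
step 4: D push(42) — stack <8,42>
step 5: E push(84) — stack <8,42,84>
step 6: F pop() → 84 — stack <8,42>
step 7: H push(74) — stack <8,42,74>
step 8: G pop() → 74 — stack <8,42>

A, C, B, D, E, F, H, G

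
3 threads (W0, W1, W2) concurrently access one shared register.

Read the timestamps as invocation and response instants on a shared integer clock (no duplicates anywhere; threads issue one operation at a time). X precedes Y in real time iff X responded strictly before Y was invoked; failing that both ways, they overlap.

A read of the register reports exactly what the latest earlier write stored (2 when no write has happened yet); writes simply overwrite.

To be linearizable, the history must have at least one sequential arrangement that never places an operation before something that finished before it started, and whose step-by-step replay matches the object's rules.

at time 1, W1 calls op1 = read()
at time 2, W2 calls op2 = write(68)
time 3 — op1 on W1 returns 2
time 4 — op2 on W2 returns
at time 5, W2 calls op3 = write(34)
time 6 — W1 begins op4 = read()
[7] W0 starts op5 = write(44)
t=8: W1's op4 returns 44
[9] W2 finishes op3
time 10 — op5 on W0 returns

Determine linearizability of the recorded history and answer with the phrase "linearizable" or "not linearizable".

a witness: op1, op2, op3, op5, op4
after step 1 (op1 read() → 2): value 2
after step 2 (op2 write(68)): value 68
after step 3 (op3 write(34)): value 34
after step 4 (op5 write(44)): value 44
after step 5 (op4 read() → 44): value 44

linearizable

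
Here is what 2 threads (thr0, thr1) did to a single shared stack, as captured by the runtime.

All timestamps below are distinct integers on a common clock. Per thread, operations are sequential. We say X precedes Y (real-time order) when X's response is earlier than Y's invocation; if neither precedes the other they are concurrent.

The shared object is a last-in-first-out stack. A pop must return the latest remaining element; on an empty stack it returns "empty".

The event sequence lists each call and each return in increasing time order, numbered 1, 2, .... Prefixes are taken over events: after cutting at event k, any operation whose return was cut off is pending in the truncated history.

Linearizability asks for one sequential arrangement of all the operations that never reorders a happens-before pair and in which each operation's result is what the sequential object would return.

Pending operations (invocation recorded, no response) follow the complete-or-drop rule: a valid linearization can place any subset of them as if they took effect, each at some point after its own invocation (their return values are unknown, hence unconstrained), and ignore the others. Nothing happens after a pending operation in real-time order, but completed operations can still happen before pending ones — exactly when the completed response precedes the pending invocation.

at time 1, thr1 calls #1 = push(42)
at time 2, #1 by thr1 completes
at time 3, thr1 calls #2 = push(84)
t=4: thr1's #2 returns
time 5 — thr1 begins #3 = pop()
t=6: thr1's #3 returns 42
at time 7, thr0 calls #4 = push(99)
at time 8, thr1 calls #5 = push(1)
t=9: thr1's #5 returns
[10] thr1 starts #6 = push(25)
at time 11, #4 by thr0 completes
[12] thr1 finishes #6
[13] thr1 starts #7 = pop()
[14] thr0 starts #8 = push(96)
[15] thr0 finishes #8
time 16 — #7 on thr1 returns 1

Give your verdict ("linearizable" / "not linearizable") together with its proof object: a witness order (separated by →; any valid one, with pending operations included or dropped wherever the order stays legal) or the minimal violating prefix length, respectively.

not linearizable — minimal violating prefix: 6 events

events 1..5 are fine; event 6 — the response of #3 at time 6 — makes the prefix non-linearizable
a single order respects real time; the 3 completed stack operations fail replay along it
one such order, #1, #2, #3, breaks at step 3 where #3 pop() → 42 is illegal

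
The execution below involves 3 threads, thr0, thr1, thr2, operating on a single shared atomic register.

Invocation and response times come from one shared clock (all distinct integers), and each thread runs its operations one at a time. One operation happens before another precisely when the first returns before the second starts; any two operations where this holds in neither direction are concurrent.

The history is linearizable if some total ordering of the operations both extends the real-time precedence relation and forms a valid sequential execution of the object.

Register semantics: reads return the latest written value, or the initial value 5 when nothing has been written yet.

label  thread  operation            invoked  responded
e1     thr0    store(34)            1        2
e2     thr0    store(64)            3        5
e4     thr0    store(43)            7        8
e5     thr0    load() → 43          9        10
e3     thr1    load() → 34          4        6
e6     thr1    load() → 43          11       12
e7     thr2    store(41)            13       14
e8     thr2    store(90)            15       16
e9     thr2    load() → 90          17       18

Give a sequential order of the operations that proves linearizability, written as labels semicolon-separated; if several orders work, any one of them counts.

e1; e3; e2; e4; e5; e6; e7; e8; e9

after step 1 (e1 store(34)): value 34
after step 2 (e3 load() → 34): value 34
after step 3 (e2 store(64)): value 64
after step 4 (e4 store(43)): value 43
after step 5 (e5 load() → 43): value 43
after step 6 (e6 load() → 43): value 43
after step 7 (e7 store(41)): value 41
after step 8 (e8 store(90)): value 90
after step 9 (e9 load() → 90): value 90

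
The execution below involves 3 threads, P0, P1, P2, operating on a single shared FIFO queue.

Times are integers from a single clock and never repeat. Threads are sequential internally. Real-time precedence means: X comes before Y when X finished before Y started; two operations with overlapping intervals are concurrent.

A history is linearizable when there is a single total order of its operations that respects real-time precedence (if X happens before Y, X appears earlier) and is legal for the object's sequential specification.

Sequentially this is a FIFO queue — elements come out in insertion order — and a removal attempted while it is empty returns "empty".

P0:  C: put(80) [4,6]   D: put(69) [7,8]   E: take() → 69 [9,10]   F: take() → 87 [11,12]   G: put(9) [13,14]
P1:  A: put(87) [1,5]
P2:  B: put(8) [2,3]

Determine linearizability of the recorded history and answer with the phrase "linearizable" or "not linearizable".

the violation lands at event 10, E's response at time 10: events 1..9 linearize, events 1..10 do not
the 5 completed operations admit 3 real-time orders; each fails the FIFO queue replay
sample order A, B, C, D, E stalls at step 5 — E take() → 69 has no legal effect
sample order B, A, C, D, E stalls at step 5 — E take() → 69 has no legal effect

not linearizable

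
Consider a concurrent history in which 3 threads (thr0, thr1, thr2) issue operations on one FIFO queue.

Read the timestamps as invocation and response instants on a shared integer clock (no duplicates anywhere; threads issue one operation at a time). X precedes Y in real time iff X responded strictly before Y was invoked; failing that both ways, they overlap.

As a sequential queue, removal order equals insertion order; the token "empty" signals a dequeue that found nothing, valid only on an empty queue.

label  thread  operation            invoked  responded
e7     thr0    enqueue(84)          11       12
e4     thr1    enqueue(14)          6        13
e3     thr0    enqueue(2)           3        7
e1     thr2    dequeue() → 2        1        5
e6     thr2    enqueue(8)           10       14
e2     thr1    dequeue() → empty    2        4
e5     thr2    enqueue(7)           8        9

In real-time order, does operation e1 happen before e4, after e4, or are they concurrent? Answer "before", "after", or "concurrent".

before

e1 spans [1,5], e4 spans [6,13]
resp(e1)=5 < inv(e4)=6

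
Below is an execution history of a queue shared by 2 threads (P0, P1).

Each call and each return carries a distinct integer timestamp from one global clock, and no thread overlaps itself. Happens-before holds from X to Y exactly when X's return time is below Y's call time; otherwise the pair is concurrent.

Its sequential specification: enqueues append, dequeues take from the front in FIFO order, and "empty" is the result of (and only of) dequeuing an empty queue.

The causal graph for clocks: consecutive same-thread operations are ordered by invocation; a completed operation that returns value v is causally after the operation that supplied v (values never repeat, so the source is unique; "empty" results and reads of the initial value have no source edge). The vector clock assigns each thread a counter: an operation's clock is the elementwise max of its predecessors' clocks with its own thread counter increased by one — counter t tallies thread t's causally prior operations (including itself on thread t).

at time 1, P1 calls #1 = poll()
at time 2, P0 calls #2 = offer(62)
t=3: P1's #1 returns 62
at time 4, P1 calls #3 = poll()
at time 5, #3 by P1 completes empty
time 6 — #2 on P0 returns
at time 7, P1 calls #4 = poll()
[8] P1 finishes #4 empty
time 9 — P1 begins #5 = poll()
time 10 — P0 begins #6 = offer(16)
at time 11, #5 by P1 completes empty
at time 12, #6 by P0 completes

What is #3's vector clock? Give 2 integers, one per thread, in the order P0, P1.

(1, 2)

no predecessors for #2 (invoked 2): P0 increments from zero → (1, 0)
merge at #1 (invoked 1): VC(#2)=(1, 0), own-thread bump on P1 → (1, 1)
merge at #6 (invoked 10): VC(#2)=(1, 0), own-thread bump on P0 → (2, 0)
merge at #3 (invoked 4): VC(#1)=(1, 1), own-thread bump on P1 → (1, 2)
merge at #4 (invoked 7): VC(#3)=(1, 2), own-thread bump on P1 → (1, 3)
merge at #5 (invoked 9): VC(#4)=(1, 3), own-thread bump on P1 → (1, 4)
target: VC(#3) = (1, 2)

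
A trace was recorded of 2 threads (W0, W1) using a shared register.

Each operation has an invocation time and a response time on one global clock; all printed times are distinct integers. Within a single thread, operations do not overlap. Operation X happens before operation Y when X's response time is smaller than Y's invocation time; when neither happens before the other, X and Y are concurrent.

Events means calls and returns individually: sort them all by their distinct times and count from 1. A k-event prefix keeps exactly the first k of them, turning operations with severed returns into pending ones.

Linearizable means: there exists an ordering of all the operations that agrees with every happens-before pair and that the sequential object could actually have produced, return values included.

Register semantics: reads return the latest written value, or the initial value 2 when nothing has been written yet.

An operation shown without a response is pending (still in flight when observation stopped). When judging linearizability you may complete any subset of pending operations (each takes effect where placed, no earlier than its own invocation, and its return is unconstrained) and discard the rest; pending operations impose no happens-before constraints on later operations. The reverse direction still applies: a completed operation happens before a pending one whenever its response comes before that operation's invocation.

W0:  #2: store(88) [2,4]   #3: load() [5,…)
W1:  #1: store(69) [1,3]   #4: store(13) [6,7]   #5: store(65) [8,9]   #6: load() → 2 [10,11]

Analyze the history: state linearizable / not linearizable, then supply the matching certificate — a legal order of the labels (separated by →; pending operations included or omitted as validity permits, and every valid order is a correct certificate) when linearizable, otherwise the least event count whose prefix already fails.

not linearizable — minimal violating prefix: 11 events

cut after 10 events: linearizable; cut after 11 events (#6 responds, time 11): not linearizable
all 2 real-time-respecting orders fail — 5 completed register operations, no legal replay
no escape via the 1 pending operation (#3): every completion choice fails
one such order, #1, #2, #4, #5, #6 (pending dropped), breaks at step 5 where #6 load() → 2 is illegal
one such order, #2, #1, #4, #5, #6 (pending dropped), breaks at step 5 where #6 load() → 2 is illegal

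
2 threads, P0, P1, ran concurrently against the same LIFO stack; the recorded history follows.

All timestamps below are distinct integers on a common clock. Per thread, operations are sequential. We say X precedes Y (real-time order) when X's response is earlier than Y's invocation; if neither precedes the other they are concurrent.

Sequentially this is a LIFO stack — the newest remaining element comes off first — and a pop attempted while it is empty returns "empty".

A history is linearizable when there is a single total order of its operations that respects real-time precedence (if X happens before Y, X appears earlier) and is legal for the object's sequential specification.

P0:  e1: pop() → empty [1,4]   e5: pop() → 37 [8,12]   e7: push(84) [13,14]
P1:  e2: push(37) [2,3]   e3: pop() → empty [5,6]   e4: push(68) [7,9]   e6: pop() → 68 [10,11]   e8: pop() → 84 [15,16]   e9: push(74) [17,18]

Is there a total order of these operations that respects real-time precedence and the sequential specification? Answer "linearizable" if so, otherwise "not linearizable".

not linearizable

prefix check: 1..5 passes, 1..6 fails once e3's time-6 response joins
no legal order exists: 2 real-time-consistent candidates over 3 completed LIFO stack operations, all rejected
sample order e1, e2, e3 stalls at step 3 — e3 pop() → empty has no legal effect
sample order e2, e1, e3 stalls at step 2 — e1 pop() → empty has no legal effect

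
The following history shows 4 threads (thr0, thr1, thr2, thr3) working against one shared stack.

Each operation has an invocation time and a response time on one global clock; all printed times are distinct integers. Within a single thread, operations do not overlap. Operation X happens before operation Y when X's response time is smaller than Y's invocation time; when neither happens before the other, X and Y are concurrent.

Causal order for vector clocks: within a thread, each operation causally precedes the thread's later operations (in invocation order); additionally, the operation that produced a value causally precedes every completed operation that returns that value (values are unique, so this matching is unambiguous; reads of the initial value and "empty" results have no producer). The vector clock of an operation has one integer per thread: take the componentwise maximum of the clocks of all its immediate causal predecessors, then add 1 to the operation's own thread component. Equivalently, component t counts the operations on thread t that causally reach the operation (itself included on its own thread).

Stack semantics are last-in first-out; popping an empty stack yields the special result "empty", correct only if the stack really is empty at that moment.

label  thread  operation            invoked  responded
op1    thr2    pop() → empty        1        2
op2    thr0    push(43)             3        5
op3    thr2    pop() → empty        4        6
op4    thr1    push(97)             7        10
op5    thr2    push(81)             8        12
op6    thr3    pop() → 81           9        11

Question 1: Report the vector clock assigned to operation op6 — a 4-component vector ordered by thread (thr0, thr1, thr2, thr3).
invoked at 1, op1 has no predecessors; its own thr2 bump gives (0, 0, 1, 0)
invoked at 7, op4 has no predecessors; its own thr1 bump gives (0, 1, 0, 0)
invoked at 3, op2 has no predecessors; its own thr0 bump gives (1, 0, 0, 0)
from VC(op1)=(0, 0, 1, 0), op3 (invoked 4) maxes components and bumps thr2 → (0, 0, 2, 0)
from VC(op3)=(0, 0, 2, 0), op5 (invoked 8) maxes components and bumps thr2 → (0, 0, 3, 0)
from VC(op5)=(0, 0, 3, 0), op6 (invoked 9) maxes components and bumps thr3 → (0, 0, 3, 1)
target: VC(op6) = (0, 0, 3, 1)

(0, 0, 3, 1)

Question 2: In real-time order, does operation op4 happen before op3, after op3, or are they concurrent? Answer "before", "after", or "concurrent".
op4 spans [7,10], op3 spans [4,6]
resp(op3)=6 < inv(op4)=7

after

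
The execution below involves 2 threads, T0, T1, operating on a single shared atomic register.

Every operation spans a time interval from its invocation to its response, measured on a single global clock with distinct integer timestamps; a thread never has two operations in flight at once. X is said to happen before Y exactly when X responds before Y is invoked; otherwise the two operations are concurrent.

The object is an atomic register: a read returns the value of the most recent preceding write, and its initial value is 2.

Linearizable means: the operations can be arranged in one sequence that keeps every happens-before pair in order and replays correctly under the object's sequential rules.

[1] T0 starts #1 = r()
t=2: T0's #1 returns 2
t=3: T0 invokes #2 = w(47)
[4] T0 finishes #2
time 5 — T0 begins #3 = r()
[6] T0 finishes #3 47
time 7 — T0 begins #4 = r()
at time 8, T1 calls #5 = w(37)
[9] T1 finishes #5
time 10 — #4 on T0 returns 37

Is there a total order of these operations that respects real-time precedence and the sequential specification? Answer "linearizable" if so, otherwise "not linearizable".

a witness: #1, #2, #3, #5, #4
after step 1 (#1 r() → 2): value 2
after step 2 (#2 w(47)): value 47
after step 3 (#3 r() → 47): value 47
after step 4 (#5 w(37)): value 37
after step 5 (#4 r() → 37): value 37

linearizable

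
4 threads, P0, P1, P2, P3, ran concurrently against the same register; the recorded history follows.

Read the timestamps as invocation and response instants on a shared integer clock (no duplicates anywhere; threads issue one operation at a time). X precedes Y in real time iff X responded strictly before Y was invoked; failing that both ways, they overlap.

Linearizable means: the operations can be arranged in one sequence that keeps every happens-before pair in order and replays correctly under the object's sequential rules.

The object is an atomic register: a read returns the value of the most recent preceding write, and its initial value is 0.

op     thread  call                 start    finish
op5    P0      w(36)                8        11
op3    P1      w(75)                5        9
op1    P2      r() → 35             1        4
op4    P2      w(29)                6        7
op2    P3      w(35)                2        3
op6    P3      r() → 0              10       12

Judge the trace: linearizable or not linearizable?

prefix check: 1..11 passes, 1..12 fails once op6's time-12 response joins
every one of the 10 real-time-consistent orders over 6 completed register ops fails the sequential spec
for example op1, op2, op3, op4, op5, op6 fails at step 1: op1 r() → 35 is not legal there
for example op1, op2, op3, op4, op6, op5 fails at step 1: op1 r() → 35 is not legal there

not linearizable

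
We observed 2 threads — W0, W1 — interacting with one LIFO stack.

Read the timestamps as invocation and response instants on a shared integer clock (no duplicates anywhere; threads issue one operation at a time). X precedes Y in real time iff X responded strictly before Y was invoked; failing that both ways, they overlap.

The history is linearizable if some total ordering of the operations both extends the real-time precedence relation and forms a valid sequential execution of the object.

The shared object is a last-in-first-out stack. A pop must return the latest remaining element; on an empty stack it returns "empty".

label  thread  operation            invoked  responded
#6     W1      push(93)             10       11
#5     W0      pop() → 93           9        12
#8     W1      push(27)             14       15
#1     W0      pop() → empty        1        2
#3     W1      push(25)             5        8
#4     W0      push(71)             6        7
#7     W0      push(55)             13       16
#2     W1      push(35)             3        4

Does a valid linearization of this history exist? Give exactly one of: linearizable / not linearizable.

witness order: #1, #2, #3, #4, #6, #5, #7, #8
1. #1 pop() → empty, leaving stack <>
2. #2 push(35), leaving stack <35>
3. #3 push(25), leaving stack <35,25>
4. #4 push(71), leaving stack <35,25,71>
5. #6 push(93), leaving stack <35,25,71,93>
6. #5 pop() → 93, leaving stack <35,25,71>
7. #7 push(55), leaving stack <35,25,71,55>
8. #8 push(27), leaving stack <35,25,71,55,27>

linearizable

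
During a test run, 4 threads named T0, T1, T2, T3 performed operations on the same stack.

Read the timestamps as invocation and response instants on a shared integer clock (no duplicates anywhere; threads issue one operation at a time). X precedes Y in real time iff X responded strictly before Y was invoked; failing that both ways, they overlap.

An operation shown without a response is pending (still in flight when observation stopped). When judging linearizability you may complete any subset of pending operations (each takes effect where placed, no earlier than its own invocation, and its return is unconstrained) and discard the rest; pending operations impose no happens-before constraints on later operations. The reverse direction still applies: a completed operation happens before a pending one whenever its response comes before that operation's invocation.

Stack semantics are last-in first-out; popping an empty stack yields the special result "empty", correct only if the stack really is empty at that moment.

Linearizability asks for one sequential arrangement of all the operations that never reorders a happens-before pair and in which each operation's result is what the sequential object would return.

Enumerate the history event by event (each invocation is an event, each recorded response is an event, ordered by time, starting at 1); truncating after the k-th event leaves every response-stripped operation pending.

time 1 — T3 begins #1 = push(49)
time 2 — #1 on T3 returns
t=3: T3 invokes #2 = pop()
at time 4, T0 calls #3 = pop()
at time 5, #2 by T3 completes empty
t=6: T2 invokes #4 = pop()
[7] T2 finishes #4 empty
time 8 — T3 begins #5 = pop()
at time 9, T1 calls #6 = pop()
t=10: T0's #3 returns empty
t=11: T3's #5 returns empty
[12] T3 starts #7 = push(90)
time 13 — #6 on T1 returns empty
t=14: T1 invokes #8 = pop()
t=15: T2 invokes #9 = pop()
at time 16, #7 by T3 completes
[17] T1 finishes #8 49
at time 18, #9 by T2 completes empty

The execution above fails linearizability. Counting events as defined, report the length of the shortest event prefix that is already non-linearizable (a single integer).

10

one valid order for events 1..9 is #1, #3, #2, #4:
1. #1 push(49), leaving stack <49>
2. #3 pop() (pending, included), leaving stack <>
3. #2 pop() → empty, leaving stack <>
4. #4 pop() → empty, leaving stack <>
include event 10 — #3 responding at 10 — and every candidate order breaks
every completion of the 2 pending operations (#5, #6) was checked; none linearizes
e.g. #1, #2, #3, #4 (pending dropped): illegal at step 2, since #2 pop() → empty cannot apply there
e.g. #1, #2, #4, #3 (pending dropped): illegal at step 2, since #2 pop() → empty cannot apply there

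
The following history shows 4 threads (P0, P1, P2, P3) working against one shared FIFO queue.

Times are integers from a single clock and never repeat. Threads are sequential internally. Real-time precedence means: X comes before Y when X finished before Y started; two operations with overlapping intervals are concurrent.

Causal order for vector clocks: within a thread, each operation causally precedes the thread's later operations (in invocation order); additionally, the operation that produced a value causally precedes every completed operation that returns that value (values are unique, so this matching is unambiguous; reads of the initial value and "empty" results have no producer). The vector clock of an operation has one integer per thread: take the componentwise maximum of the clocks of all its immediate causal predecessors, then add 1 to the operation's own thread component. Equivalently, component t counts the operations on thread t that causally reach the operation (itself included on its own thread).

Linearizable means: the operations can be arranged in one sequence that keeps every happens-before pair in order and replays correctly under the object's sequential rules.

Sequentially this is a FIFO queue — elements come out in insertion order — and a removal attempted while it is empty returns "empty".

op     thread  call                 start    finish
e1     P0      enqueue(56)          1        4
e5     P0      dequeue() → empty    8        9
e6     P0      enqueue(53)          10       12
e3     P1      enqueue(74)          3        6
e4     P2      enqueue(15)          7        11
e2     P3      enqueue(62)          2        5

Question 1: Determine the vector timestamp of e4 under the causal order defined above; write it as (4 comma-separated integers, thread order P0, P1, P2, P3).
(0, 0, 1, 0)

root op e2, invoked 2: fresh clock plus P3's own tick → (0, 0, 0, 1)
root op e4, invoked 7: fresh clock plus P2's own tick → (0, 0, 1, 0)
root op e3, invoked 3: fresh clock plus P1's own tick → (0, 1, 0, 0)
root op e1, invoked 1: fresh clock plus P0's own tick → (1, 0, 0, 0)
VC(e5, invoked at 8): max of VC(e1)=(1, 0, 0, 0), then +1 on thread P0 → (2, 0, 0, 0)
VC(e6, invoked at 10): max of VC(e5)=(2, 0, 0, 0), then +1 on thread P0 → (3, 0, 0, 0)
target: VC(e4) = (0, 0, 1, 0)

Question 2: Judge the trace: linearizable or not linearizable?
not linearizable

events 1..8 are fine; event 9 — the response of e5 at time 9 — makes the prefix non-linearizable
all 6 real-time-respecting orders fail — 4 completed FIFO queue operations, no legal replay
every completion of the 1 pending operation (e4) was checked; none linearizes
take e1, e2, e3, e5 (pending dropped): step 4 already fails, because e5 dequeue() → empty cannot occur there
take e1, e3, e2, e5 (pending dropped): step 4 already fails, because e5 dequeue() → empty cannot occur there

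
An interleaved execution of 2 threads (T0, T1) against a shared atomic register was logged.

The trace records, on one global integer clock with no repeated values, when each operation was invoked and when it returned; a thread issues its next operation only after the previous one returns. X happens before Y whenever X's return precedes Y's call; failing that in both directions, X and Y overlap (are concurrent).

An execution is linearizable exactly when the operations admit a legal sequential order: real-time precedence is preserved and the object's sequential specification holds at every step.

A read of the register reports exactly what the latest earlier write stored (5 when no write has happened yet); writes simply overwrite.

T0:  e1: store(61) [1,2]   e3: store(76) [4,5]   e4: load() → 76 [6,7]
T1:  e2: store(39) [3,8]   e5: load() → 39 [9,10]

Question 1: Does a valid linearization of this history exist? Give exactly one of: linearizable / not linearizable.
linearizable

one valid linearization: e1, e3, e4, e2, e5
1. e1 store(61), leaving value 61
2. e3 store(76), leaving value 76
3. e4 load() → 76, leaving value 76
4. e2 store(39), leaving value 39
5. e5 load() → 39, leaving value 39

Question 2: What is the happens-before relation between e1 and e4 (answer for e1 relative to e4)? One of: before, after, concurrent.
before

e1 spans [1,2], e4 spans [6,7]
resp(e1)=2 < inv(e4)=6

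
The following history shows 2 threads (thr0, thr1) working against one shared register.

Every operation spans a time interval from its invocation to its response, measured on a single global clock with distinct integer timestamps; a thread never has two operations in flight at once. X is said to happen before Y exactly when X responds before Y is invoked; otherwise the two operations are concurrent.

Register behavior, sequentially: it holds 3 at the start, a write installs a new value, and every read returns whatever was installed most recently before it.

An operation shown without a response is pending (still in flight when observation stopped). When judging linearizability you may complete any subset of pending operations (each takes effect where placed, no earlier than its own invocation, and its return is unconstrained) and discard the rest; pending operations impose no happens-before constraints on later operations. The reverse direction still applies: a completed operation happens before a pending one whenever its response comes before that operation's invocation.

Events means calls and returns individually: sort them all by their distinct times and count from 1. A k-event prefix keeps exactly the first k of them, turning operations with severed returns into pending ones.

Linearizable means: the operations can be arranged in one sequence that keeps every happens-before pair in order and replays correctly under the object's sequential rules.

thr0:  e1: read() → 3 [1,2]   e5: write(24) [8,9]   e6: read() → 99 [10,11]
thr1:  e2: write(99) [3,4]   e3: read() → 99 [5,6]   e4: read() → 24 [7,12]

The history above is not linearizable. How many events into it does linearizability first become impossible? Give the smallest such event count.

11

events 1..10 are still linearizable — one witness is e1, e2, e3, e4, e5:
1. e1 read() → 3, leaving value 3
2. e2 write(99), leaving value 99
3. e3 read() → 99, leaving value 99
4. e4 read() (pending, included), leaving value 99
5. e5 write(24), leaving value 24
at event 11 (e6's time-11 response) nothing linearizes any more
no escape via the 1 pending operation (e4): every completion choice fails
one such order, e1, e2, e3, e5, e6 (pending dropped), breaks at step 5 where e6 read() → 99 is illegal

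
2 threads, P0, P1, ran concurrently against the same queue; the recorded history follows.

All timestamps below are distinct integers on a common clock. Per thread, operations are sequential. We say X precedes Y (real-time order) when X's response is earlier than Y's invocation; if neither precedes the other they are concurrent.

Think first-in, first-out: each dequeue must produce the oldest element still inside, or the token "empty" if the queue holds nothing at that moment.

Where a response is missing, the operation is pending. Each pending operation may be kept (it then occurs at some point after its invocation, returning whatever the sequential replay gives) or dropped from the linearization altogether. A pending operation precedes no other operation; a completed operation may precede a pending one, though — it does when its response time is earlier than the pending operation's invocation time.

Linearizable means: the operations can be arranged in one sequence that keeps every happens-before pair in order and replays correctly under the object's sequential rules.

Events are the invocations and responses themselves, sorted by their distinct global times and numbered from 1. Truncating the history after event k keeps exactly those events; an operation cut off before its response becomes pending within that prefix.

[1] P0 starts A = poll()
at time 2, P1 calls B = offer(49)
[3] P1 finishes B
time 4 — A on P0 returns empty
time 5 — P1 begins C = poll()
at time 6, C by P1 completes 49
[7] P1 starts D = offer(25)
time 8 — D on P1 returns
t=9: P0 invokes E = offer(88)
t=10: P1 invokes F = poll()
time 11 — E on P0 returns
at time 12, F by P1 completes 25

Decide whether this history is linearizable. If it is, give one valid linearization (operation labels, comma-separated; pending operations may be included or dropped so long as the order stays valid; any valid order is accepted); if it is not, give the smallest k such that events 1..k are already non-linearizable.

after step 1 (A poll() → empty): queue <>
after step 2 (B offer(49)): queue <49>
after step 3 (C poll() → 49): queue <>
after step 4 (D offer(25)): queue <25>
after step 5 (E offer(88)): queue <25,88>
after step 6 (F poll() → 25): queue <88>

linearizable — witness: A, B, C, D, E, F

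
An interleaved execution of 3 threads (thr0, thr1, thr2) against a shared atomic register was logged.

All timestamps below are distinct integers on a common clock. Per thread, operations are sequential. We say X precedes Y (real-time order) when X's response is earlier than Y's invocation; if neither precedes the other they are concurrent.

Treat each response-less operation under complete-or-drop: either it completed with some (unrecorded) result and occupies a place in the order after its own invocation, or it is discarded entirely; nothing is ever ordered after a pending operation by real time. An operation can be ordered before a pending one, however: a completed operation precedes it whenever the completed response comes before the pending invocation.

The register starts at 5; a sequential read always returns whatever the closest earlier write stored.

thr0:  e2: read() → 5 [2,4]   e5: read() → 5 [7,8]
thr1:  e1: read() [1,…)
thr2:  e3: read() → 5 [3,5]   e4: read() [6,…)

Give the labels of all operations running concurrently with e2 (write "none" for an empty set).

e2 spans [2,4]; an op avoiding the whole window 2..4 is ordered, any other is concurrent
e1 [1,…): concurrent
e3 [3,5]: concurrent
e4 [6,…): after
e5 [7,8]: after

e1, e3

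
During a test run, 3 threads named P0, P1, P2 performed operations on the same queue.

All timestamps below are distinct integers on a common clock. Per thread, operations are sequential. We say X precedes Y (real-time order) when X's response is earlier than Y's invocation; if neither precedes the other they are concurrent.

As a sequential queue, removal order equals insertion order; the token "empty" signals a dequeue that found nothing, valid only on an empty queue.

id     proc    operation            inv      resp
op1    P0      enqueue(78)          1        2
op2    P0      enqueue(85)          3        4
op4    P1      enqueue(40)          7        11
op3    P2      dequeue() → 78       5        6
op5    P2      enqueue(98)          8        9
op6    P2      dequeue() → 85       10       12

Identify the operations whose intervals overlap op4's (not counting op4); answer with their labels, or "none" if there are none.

op5, op6

op4 spans [7,11]; an op avoiding the whole window 7..11 is ordered, any other is concurrent
op1 [1,2]: before
op2 [3,4]: before
op3 [5,6]: before
op5 [8,9]: concurrent
op6 [10,12]: concurrent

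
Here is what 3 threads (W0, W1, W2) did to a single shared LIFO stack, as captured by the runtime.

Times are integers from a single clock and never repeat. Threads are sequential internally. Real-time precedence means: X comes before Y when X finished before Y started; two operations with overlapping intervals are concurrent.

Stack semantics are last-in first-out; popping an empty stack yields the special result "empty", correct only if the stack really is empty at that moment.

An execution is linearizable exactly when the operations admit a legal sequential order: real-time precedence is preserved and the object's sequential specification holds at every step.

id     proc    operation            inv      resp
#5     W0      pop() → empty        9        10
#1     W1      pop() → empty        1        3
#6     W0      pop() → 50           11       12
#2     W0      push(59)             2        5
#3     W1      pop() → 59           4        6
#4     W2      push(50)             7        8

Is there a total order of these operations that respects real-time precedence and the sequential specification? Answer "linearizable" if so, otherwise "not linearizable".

not linearizable

cut after 9 events: linearizable; cut after 10 events (#5 responds, time 10): not linearizable
3 orders of the 5 completed LIFO stack ops respect real time; none is legal
one such order, #1, #2, #3, #4, #5, breaks at step 5 where #5 pop() → empty is illegal
one such order, #1, #3, #2, #4, #5, breaks at step 2 where #3 pop() → 59 is illegal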